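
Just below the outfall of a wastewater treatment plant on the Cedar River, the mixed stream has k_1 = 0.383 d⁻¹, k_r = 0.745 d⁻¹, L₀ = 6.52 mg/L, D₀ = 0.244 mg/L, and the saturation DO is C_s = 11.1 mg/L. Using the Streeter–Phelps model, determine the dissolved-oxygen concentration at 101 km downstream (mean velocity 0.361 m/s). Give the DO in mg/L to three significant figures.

Travel time t = x/v = 101 km / (0.361 m/s) = 101000 m / 0.361 m/s = 279800 s = 3.238 d.
k_1 L₀/(k_r−k_1) = 0.383×6.52/(0.745−0.383) = 2.497/0.3620 = 6.898 mg/L.
e^(−k_1 t) = e^(−0.383×3.238) = 0.2893; e^(−k_r t) = e^(−0.745×3.238) = 0.08960.
D = 6.898 × (0.2893 − 0.08960) + 0.244 × 0.08960 = 1.378 + 0.02186 = 1.400 mg/L.
DO = C_s − D = 11.1 − 1.400 = 9.700 mg/L.

DO ≈ 9.70 mg/L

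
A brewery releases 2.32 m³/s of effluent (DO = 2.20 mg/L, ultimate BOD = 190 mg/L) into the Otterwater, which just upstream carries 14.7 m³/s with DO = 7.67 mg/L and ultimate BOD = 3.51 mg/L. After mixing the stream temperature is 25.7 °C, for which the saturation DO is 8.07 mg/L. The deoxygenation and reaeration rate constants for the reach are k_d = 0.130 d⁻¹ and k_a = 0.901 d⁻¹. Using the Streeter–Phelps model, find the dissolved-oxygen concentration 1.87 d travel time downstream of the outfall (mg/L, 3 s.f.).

Mixed DO = (14.7×7.67 + 2.32×2.20)/(14.7+2.32) = 117.9/17.02 = 6.924 mg/L.
Mixed L₀ = (14.7×3.51 + 2.32×190)/(17.02) = 492.4/17.02 = 28.93 mg/L.
Initial deficit D₀ = C_s − DO₀ = 8.07 − 6.924 = 1.146 mg/L.
D(1.87) = [0.130×28.93/(0.901−0.130)](e^(−0.130×1.87) − e^(−0.901×1.87)) + 1.146 e^(−0.901×1.87)
= 4.878 × (0.7842 − 0.1855) + 1.146 × 0.1855 = 3.133 mg/L.
DO = 8.07 − 3.133 = 4.937 mg/L.

DO ≈ 4.94 mg/L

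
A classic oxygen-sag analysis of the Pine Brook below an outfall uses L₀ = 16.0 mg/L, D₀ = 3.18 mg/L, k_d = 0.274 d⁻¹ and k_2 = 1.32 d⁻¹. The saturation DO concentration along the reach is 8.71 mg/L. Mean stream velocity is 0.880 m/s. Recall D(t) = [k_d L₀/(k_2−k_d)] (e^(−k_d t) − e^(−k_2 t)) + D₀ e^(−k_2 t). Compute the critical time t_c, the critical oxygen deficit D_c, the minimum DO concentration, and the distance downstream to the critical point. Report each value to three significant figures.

At the critical point dD/dt = 0, so k_d L₀ e^(−k_d t) = k_2 D. Substituting D(t) from the Streeter–Phelps equation and solving for t gives
t_c = ln[(k_2/k_d)(1 − D₀(k_2−k_d)/(k_d L₀))] / (k_2−k_d).
Here k_2−k_d = 1.046 d⁻¹ and 1 − D₀(k_2−k_d)/(k_d L₀) = 1 − 3.18×1.046/(0.274×16.0) = 0.2413, so
t_c = ln(4.818 × 0.2413) / 1.046 = 0.1504 / 1.046 = 0.1438 d.
D_c = (k_d/k_2) L₀ e^(−k_d t_c) = (0.274/1.32) × 16.0 × e^(−0.274×0.1438) = 0.2076 × 16.0 × 0.9614 = 3.193 mg/L.
Minimum DO = C_s − D_c = 8.71 − 3.193 = 5.517 mg/L.
x_c = v t_c = 0.880 m/s × 0.1438 d × 86400 s/d = 10930 m ≈ 10.9 km.

t_c ≈ 0.144 d; D_c ≈ 3.19 mg/L; min DO ≈ 5.52 mg/L; x_c ≈ 10.9 km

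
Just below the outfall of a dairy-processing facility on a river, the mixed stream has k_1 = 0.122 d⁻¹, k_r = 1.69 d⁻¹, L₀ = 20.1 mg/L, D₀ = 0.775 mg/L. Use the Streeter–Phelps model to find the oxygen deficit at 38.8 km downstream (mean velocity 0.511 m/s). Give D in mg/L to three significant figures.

Travel time t = x/v = 38.8 km / (0.511 m/s) = 38800 m / 0.511 m/s = 75930 s = 0.8788 d.
k_1 L₀/(k_r−k_1) = 0.122×20.1/(1.69−0.122) = 2.452/1.568 = 1.564 mg/L.
e^(−k_1 t) = e^(−0.122×0.8788) = 0.8983; e^(−k_r t) = e^(−1.69×0.8788) = 0.2265.
D = 1.564 × (0.8983 − 0.2265) + 0.775 × 0.2265 = 1.051 + 0.1755 = 1.226 mg/L.

D ≈ 1.23 mg/L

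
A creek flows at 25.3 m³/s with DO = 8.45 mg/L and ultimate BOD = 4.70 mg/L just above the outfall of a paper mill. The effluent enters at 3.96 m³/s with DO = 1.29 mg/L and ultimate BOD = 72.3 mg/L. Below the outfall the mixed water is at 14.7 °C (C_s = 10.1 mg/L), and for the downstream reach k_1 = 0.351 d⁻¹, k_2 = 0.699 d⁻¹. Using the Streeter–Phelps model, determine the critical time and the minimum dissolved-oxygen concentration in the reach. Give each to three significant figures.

t_c ≈ 1.38 d; minimum DO ≈ 5.82 mg/L

Mixed DO = (25.3×8.45 + 3.96×1.29)/(25.3+3.96) = 218.9/29.26 = 7.481 mg/L.
Mixed L₀ = (25.3×4.70 + 3.96×72.3)/(29.26) = 405.2/29.26 = 13.85 mg/L.
Initial deficit D₀ = C_s − DO₀ = 10.1 − 7.481 = 2.619 mg/L.
t_c = (1/0.3480) ln[(0.699/0.351)(1 − 2.619×0.3480/(0.351×13.85))] = 2.874 × ln(1.618) = 1.383 d.
D_c = (0.351/0.699) × 13.85 × e^(−0.351×1.383) = 0.5021 × 13.85 × 0.6155 = 4.280 mg/L.
Minimum DO = 10.1 − 4.280 = 5.820 mg/L.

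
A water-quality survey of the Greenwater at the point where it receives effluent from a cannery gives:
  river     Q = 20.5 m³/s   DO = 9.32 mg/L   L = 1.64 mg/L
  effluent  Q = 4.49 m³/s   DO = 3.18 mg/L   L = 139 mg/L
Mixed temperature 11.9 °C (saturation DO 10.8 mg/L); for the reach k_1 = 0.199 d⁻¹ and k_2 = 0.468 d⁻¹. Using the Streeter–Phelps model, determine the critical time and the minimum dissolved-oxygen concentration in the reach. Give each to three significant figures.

t_c ≈ 2.65 d; minimum DO ≈ 4.20 mg/L

Mixed DO = (20.5×9.32 + 4.49×3.18)/(20.5+4.49) = 205.3/24.99 = 8.217 mg/L.
Mixed L₀ = (20.5×1.64 + 4.49×139)/(24.99) = 657.7/24.99 = 26.32 mg/L.
Initial deficit D₀ = C_s − DO₀ = 10.8 − 8.217 = 2.583 mg/L.
t_c = (1/0.2690) ln[(0.468/0.199)(1 − 2.583×0.2690/(0.199×26.32))] = 3.717 × ln(2.040) = 2.650 d.
D_c = (0.199/0.468) × 26.32 × e^(−0.199×2.650) = 0.4252 × 26.32 × 0.5902 = 6.605 mg/L.
Minimum DO = 10.8 − 6.605 = 4.195 mg/L.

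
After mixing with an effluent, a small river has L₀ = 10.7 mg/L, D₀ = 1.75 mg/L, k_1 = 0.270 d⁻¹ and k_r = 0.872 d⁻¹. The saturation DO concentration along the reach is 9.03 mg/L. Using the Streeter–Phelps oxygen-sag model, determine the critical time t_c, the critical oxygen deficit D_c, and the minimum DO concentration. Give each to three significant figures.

t_c ≈ 1.19 d; D_c ≈ 2.40 mg/L; min DO ≈ 6.63 mg/L

At the critical point dD/dt = 0, so k_1 L₀ e^(−k_1 t) = k_r D. Substituting D(t) from the Streeter–Phelps equation and solving for t gives
t_c = ln[(k_r/k_1)(1 − D₀(k_r−k_1)/(k_1 L₀))] / (k_r−k_1).
Here k_r−k_1 = 0.6020 d⁻¹ and 1 − D₀(k_r−k_1)/(k_1 L₀) = 1 − 1.75×0.6020/(0.270×10.7) = 0.6353, so
t_c = ln(3.230 × 0.6353) / 0.6020 = 0.7188 / 0.6020 = 1.194 d.
L(t_c) = L₀ e^(−k_1 t_c) = 10.7 × 0.7244 = 7.751 mg/L, and at the critical point k_r D_c = k_1 L, so D_c = (0.270/0.872) × 7.751 = 2.400 mg/L.
Minimum DO = C_s − D_c = 9.03 − 2.400 = 6.630 mg/L.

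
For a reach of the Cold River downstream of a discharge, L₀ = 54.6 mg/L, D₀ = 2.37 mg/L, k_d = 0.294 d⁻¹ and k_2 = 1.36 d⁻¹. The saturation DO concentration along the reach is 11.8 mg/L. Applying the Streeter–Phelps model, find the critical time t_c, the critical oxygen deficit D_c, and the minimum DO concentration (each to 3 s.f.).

t_c = [1/(k_2−k_d)] ln[(k_2/k_d)(1 − D₀(k_2−k_d)/(k_d L₀))]
= [1/(1.36−0.294)] ln[(1.36/0.294)(1 − 2.37×1.066/(0.294×54.6))]
= (1/1.066) ln[4.626 × 0.8426] = 0.9381 × ln(3.898) = 0.9381 × 1.360 = 1.276 d.
L(t_c) = L₀ e^(−k_d t_c) = 54.6 × 0.6872 = 37.52 mg/L, and at the critical point k_2 D_c = k_d L, so D_c = (0.294/1.36) × 37.52 = 8.111 mg/L.
Minimum DO = C_s − D_c = 11.8 − 8.111 = 3.689 mg/L.

t_c ≈ 1.28 d; D_c ≈ 8.11 mg/L; min DO ≈ 3.69 mg/L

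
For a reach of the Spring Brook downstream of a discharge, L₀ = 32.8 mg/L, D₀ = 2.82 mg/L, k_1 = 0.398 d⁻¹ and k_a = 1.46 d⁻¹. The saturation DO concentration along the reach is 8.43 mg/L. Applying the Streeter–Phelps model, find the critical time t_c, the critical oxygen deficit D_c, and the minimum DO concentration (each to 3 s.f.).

t_c ≈ 0.978 d; D_c ≈ 6.06 mg/L; min DO ≈ 2.37 mg/L

At the critical point dD/dt = 0, so k_1 L₀ e^(−k_1 t) = k_a D. Substituting D(t) from the Streeter–Phelps equation and solving for t gives
t_c = ln[(k_a/k_1)(1 − D₀(k_a−k_1)/(k_1 L₀))] / (k_a−k_1).
Here k_a−k_1 = 1.062 d⁻¹ and 1 − D₀(k_a−k_1)/(k_1 L₀) = 1 − 2.82×1.062/(0.398×32.8) = 0.7706, so
t_c = ln(3.668 × 0.7706) / 1.062 = 1.039 / 1.062 = 0.9785 d.
L(t_c) = L₀ e^(−k_1 t_c) = 32.8 × 0.6774 = 22.22 mg/L, and at the critical point k_a D_c = k_1 L, so D_c = (0.398/1.46) × 22.22 = 6.057 mg/L.
Minimum DO = C_s − D_c = 8.43 − 6.057 = 2.373 mg/L.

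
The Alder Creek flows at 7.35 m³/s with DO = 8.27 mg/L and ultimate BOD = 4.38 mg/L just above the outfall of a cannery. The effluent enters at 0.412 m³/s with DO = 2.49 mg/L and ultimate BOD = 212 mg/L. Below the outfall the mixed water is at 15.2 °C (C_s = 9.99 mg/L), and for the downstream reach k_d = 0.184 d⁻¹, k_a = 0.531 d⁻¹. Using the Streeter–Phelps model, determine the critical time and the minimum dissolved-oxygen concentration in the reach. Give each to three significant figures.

Mixed DO = (7.35×8.27 + 0.412×2.49)/(7.35+0.412) = 61.81/7.762 = 7.963 mg/L.
Mixed L₀ = (7.35×4.38 + 0.412×212)/(7.762) = 119.5/7.762 = 15.40 mg/L.
Initial deficit D₀ = C_s − DO₀ = 9.99 − 7.963 = 2.027 mg/L.
t_c = (1/0.3470) ln[(0.531/0.184)(1 − 2.027×0.3470/(0.184×15.40))] = 2.882 × ln(2.170) = 2.232 d.
D_c = (0.184/0.531) × 15.40 × e^(−0.184×2.232) = 0.3465 × 15.40 × 0.6632 = 3.539 mg/L.
Minimum DO = 9.99 − 3.539 = 6.451 mg/L.

t_c ≈ 2.23 d; minimum DO ≈ 6.45 mg/L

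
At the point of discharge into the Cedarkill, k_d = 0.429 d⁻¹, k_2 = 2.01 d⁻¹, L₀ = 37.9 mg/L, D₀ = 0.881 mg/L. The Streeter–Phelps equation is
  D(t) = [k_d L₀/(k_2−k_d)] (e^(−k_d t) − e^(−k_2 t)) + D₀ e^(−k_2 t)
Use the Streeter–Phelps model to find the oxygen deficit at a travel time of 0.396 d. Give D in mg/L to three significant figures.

D ≈ 4.44 mg/L

k_d L₀/(k_2−k_d) = 0.429×37.9/(2.01−0.429) = 16.26/1.581 = 10.28 mg/L.
e^(−k_d t) = e^(−0.429×0.3960) = 0.8438; e^(−k_2 t) = e^(−2.01×0.3960) = 0.4511.
D = 10.28 × (0.8438 − 0.4511) + 0.881 × 0.4511 = 4.038 + 0.3975 = 4.435 mg/L.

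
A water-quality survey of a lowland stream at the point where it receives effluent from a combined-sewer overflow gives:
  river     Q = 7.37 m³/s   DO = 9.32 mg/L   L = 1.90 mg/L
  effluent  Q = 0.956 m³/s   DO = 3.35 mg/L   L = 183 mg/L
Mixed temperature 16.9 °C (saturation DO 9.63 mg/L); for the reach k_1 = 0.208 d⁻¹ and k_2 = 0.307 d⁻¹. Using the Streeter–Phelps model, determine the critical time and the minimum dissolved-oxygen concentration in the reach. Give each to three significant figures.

t_c ≈ 3.72 d; minimum DO ≈ 2.54 mg/L

Mixed DO = (7.37×9.32 + 0.956×3.35)/(7.37+0.956) = 71.89/8.326 = 8.635 mg/L.
Mixed L₀ = (7.37×1.90 + 0.956×183)/(8.326) = 189.0/8.326 = 22.69 mg/L.
Initial deficit D₀ = C_s − DO₀ = 9.63 − 8.635 = 0.9955 mg/L.
t_c = (1/0.09900) ln[(0.307/0.208)(1 − 0.9955×0.09900/(0.208×22.69))] = 10.10 × ln(1.445) = 3.719 d.
D_c = (0.208/0.307) × 22.69 × e^(−0.208×3.719) = 0.6775 × 22.69 × 0.4613 = 7.094 mg/L.
Minimum DO = 9.63 − 7.094 = 2.536 mg/L.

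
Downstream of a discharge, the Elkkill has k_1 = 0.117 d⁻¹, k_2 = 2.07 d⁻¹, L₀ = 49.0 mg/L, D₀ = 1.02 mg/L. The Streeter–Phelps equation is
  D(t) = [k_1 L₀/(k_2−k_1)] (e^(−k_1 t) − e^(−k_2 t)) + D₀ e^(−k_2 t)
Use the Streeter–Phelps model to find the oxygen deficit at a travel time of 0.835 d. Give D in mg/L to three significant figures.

k_1 L₀/(k_2−k_1) = 0.117×49.0/(2.07−0.117) = 5.733/1.953 = 2.935 mg/L.
e^(−k_1 t) = e^(−0.117×0.8350) = 0.9069; e^(−k_2 t) = e^(−2.07×0.8350) = 0.1776.
D = 2.935 × (0.9069 − 0.1776) + 1.02 × 0.1776 = 2.141 + 0.1811 = 2.322 mg/L.

D ≈ 2.32 mg/L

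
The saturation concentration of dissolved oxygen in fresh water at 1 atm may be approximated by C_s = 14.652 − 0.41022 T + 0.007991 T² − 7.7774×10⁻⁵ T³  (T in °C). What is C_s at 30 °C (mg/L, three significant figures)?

C_s = 14.652 − 0.41022×30 + 0.007991×30² − 7.7774×10⁻⁵×30³ = 7.437 mg/L.

C_s ≈ 7.44 mg/L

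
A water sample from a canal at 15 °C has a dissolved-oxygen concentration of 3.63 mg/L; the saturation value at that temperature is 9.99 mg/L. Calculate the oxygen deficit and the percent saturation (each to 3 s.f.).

D = C_s − C = 9.99 − 3.63 = 6.36 mg/L.
% saturation = 3.63/9.99 × 100 = 36.3 %.

D ≈ 6.36 mg/L; 36.3 % saturation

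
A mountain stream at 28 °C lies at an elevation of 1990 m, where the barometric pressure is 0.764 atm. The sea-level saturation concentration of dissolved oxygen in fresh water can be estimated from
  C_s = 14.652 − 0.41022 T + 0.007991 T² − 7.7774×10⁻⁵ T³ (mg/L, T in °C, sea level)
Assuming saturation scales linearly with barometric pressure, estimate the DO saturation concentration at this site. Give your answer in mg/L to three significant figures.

At sea level: C_s = 14.652 − 0.41022×28 + 0.007991×28² − 7.7774×10⁻⁵×28³ = 7.723 mg/L.
Pressure correction: C_s' = 7.723 × 0.764 = 5.901 mg/L.

C_s ≈ 5.90 mg/L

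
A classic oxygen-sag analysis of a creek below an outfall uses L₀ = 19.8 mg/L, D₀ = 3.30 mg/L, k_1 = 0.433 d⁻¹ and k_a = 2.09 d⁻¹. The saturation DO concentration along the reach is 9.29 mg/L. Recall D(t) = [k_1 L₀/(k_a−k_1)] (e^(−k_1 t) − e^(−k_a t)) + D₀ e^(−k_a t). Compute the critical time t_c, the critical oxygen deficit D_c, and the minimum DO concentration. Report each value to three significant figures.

t_c ≈ 0.337 d; D_c ≈ 3.54 mg/L; min DO ≈ 5.75 mg/L

t_c = [1/(k_a−k_1)] ln[(k_a/k_1)(1 − D₀(k_a−k_1)/(k_1 L₀))]
= [1/(2.09−0.433)] ln[(2.09/0.433)(1 − 3.30×1.657/(0.433×19.8))]
= (1/1.657) ln[4.827 × 0.3622] = 0.6035 × ln(1.748) = 0.6035 × 0.5586 = 0.3371 d.
L(t_c) = L₀ e^(−k_1 t_c) = 19.8 × 0.8642 = 17.11 mg/L, and at the critical point k_a D_c = k_1 L, so D_c = (0.433/2.09) × 17.11 = 3.545 mg/L.
Minimum DO = C_s − D_c = 9.29 − 3.545 = 5.745 mg/L.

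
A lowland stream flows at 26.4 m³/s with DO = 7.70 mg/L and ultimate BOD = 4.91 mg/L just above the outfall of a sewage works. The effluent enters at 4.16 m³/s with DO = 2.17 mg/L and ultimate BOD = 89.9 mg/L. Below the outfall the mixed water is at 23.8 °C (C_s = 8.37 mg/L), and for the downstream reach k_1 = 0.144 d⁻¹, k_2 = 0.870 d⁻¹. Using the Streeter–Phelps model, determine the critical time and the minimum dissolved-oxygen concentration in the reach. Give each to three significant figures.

t_c ≈ 1.69 d; minimum DO ≈ 6.23 mg/L

Mixed DO = (26.4×7.70 + 4.16×2.17)/(26.4+4.16) = 212.3/30.56 = 6.947 mg/L.
Mixed L₀ = (26.4×4.91 + 4.16×89.9)/(30.56) = 503.6/30.56 = 16.48 mg/L.
Initial deficit D₀ = C_s − DO₀ = 8.37 − 6.947 = 1.423 mg/L.
t_c = (1/0.7260) ln[(0.870/0.144)(1 − 1.423×0.7260/(0.144×16.48))] = 1.377 × ln(3.412) = 1.690 d.
D_c = (0.144/0.870) × 16.48 × e^(−0.144×1.690) = 0.1655 × 16.48 × 0.7839 = 2.138 mg/L.
Minimum DO = 8.37 − 2.138 = 6.232 mg/L.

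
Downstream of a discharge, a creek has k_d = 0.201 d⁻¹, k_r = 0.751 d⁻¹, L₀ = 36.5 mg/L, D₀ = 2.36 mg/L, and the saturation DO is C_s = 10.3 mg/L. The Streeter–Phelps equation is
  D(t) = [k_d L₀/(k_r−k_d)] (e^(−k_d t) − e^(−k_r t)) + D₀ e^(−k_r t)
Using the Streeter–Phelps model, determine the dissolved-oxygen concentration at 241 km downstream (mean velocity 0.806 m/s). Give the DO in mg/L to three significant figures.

DO ≈ 4.46 mg/L

Travel time t = x/v = 241 km / (0.806 m/s) = 241000 m / 0.806 m/s = 299000 s = 3.461 d.
k_d L₀/(k_r−k_d) = 0.201×36.5/(0.751−0.201) = 7.337/0.5500 = 13.34 mg/L.
e^(−k_d t) = e^(−0.201×3.461) = 0.4988; e^(−k_r t) = e^(−0.751×3.461) = 0.07435.
D = 13.34 × (0.4988 − 0.07435) + 2.36 × 0.07435 = 5.661 + 0.1755 = 5.837 mg/L.
DO = C_s − D = 10.3 − 5.837 = 4.463 mg/L.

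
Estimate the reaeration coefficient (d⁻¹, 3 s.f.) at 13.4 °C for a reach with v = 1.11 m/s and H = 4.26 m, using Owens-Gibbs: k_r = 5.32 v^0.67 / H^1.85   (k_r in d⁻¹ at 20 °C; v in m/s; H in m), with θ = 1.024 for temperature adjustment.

k_r(20) = 5.32 × 1.11^0.67 / 4.26^1.85 = 5.32 × 1.072 / 14.60 = 0.3907 d⁻¹.
k_r(13.4) = 0.3907 × 1.024^(13.4−20) = 0.3907 × 0.8551 = 0.3341 d⁻¹.

k_r ≈ 0.334 d⁻¹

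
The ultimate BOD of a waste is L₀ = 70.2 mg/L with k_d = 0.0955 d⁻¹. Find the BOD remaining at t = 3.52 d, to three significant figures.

L_t = L₀ e^(−k_d t) = 70.2 × e^(−0.0955×3.52) = 70.2 × 0.7145 = 50.16 mg/L.

L ≈ 50.2 mg/L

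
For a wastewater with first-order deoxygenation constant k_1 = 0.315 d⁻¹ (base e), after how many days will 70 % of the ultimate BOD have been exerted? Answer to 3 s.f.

y/L₀ = 1 − e^(−k_1 t) = 0.70 ⇒ e^(−k_1 t) = 0.300
t = −ln(0.300) / 0.315 = 1.204 / 0.315 = 3.822 d.

t ≈ 3.82 d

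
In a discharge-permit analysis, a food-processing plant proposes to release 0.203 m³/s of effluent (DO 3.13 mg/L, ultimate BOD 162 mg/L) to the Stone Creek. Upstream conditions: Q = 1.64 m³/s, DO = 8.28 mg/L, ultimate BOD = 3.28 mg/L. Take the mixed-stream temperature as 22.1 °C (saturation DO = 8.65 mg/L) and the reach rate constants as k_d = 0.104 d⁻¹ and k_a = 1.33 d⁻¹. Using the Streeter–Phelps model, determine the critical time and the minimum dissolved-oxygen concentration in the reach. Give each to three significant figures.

t_c ≈ 1.46 d; minimum DO ≈ 7.26 mg/L

Mixed DO = (1.64×8.28 + 0.203×3.13)/(1.64+0.203) = 14.21/1.843 = 7.713 mg/L.
Mixed L₀ = (1.64×3.28 + 0.203×162)/(1.843) = 38.27/1.843 = 20.76 mg/L.
Initial deficit D₀ = C_s − DO₀ = 8.65 − 7.713 = 0.9373 mg/L.
t_c = (1/1.226) ln[(1.33/0.104)(1 − 0.9373×1.226/(0.104×20.76))] = 0.8157 × ln(5.983) = 1.459 d.
D_c = (0.104/1.33) × 20.76 × e^(−0.104×1.459) = 0.07820 × 20.76 × 0.8592 = 1.395 mg/L.
Minimum DO = 8.65 − 1.395 = 7.255 mg/L.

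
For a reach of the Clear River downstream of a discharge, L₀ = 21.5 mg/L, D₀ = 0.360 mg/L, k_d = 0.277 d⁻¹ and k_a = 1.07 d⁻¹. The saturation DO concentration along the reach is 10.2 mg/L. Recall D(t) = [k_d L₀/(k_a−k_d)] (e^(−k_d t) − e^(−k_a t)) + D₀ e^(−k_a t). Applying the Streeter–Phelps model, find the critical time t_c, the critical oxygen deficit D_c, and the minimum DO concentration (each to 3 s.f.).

t_c ≈ 1.64 d; D_c ≈ 3.53 mg/L; min DO ≈ 6.67 mg/L

At the critical point dD/dt = 0, so k_d L₀ e^(−k_d t) = k_a D. Substituting D(t) from the Streeter–Phelps equation and solving for t gives
t_c = ln[(k_a/k_d)(1 − D₀(k_a−k_d)/(k_d L₀))] / (k_a−k_d).
Here k_a−k_d = 0.7930 d⁻¹ and 1 − D₀(k_a−k_d)/(k_d L₀) = 1 − 0.360×0.7930/(0.277×21.5) = 0.9521, so
t_c = ln(3.863 × 0.9521) / 0.7930 = 1.302 / 0.7930 = 1.642 d.
D_c = (k_d/k_a) L₀ e^(−k_d t_c) = (0.277/1.07) × 21.5 × e^(−0.277×1.642) = 0.2589 × 21.5 × 0.6345 = 3.532 mg/L.
Minimum DO = C_s − D_c = 10.2 − 3.532 = 6.668 mg/L.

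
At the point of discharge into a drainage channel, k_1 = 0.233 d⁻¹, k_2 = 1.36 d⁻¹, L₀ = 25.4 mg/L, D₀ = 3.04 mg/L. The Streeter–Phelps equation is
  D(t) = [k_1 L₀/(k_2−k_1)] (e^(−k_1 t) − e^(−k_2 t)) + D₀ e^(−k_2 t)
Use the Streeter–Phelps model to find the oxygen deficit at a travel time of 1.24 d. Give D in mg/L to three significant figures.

D ≈ 3.52 mg/L

k_1 L₀/(k_2−k_1) = 0.233×25.4/(1.36−0.233) = 5.918/1.127 = 5.251 mg/L.
e^(−k_1 t) = e^(−0.233×1.240) = 0.7491; e^(−k_2 t) = e^(−1.36×1.240) = 0.1852.
D = 5.251 × (0.7491 − 0.1852) + 3.04 × 0.1852 = 2.961 + 0.5630 = 3.524 mg/L.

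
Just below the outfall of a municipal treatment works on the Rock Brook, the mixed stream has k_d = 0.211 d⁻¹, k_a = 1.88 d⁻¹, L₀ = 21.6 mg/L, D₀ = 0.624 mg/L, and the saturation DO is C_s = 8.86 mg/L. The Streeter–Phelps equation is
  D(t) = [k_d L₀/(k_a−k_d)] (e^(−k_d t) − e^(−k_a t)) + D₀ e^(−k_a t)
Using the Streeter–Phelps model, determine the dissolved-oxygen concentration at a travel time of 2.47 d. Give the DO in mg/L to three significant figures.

DO ≈ 7.26 mg/L

k_d L₀/(k_a−k_d) = 0.211×21.6/(1.88−0.211) = 4.558/1.669 = 2.731 mg/L.
e^(−k_d t) = e^(−0.211×2.470) = 0.5938; e^(−k_a t) = e^(−1.88×2.470) = 0.009623.
D = 2.731 × (0.5938 − 0.009623) + 0.624 × 0.009623 = 1.595 + 0.006005 = 1.601 mg/L.
DO = C_s − D = 8.86 − 1.601 = 7.259 mg/L.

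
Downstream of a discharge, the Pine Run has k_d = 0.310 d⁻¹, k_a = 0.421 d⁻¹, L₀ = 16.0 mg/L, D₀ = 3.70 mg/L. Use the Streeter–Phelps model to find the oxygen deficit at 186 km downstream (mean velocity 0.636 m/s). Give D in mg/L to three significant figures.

D ≈ 5.79 mg/L

Travel time t = x/v = 186 km / (0.636 m/s) = 186000 m / 0.636 m/s = 292500 s = 3.385 d.
k_d L₀/(k_a−k_d) = 0.310×16.0/(0.421−0.310) = 4.960/0.1110 = 44.68 mg/L.
e^(−k_d t) = e^(−0.310×3.385) = 0.3502; e^(−k_a t) = e^(−0.421×3.385) = 0.2405.
D = 44.68 × (0.3502 − 0.2405) + 3.70 × 0.2405 = 4.901 + 0.8899 = 5.791 mg/L.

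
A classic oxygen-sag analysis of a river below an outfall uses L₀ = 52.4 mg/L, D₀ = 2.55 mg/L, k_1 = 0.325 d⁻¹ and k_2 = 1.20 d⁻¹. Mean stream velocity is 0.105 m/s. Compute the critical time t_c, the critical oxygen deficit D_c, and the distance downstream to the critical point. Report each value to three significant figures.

t_c = [1/(k_2−k_1)] ln[(k_2/k_1)(1 − D₀(k_2−k_1)/(k_1 L₀))]
= [1/(1.20−0.325)] ln[(1.20/0.325)(1 − 2.55×0.8750/(0.325×52.4))]
= (1/0.8750) ln[3.692 × 0.8690] = 1.143 × ln(3.209) = 1.143 × 1.166 = 1.332 d.
D_c = (k_1/k_2) L₀ e^(−k_1 t_c) = (0.325/1.20) × 52.4 × e^(−0.325×1.332) = 0.2708 × 52.4 × 0.6485 = 9.204 mg/L.
x_c = v t_c = 0.105 m/s × 1.332 d × 86400 s/d = 12090 m ≈ 12.1 km.

t_c ≈ 1.33 d; D_c ≈ 9.20 mg/L; x_c ≈ 12.1 km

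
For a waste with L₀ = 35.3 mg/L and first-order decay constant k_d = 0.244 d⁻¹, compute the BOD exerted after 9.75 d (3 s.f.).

y_t = L₀(1 − e^(−k_d t)) = 35.3 × (1 − e^(−0.244×9.75))
= 35.3 × (1 − 0.09264) = 35.3 × 0.9074 = 32.03 mg/L.

y ≈ 32.0 mg/L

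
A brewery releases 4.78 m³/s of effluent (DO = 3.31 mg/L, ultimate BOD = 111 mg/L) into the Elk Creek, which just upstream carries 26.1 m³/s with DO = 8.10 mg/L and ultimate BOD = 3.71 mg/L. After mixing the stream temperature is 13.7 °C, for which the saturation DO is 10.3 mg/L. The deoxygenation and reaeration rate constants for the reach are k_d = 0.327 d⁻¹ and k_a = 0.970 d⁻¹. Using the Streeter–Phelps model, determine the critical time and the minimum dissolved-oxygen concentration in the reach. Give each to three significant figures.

Mixed DO = (26.1×8.10 + 4.78×3.31)/(26.1+4.78) = 227.2/30.88 = 7.359 mg/L.
Mixed L₀ = (26.1×3.71 + 4.78×111)/(30.88) = 627.4/30.88 = 20.32 mg/L.
Initial deficit D₀ = C_s − DO₀ = 10.3 − 7.359 = 2.941 mg/L.
t_c = (1/0.6430) ln[(0.970/0.327)(1 − 2.941×0.6430/(0.327×20.32))] = 1.555 × ln(2.122) = 1.170 d.
D_c = (0.327/0.970) × 20.32 × e^(−0.327×1.170) = 0.3371 × 20.32 × 0.6821 = 4.672 mg/L.
Minimum DO = 10.3 − 4.672 = 5.628 mg/L.

t_c ≈ 1.17 d; minimum DO ≈ 5.63 mg/L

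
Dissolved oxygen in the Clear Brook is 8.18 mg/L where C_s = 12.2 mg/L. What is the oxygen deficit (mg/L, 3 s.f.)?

D ≈ 4.02 mg/L

D = C_s − C = 12.2 − 8.18 = 4.02 mg/L.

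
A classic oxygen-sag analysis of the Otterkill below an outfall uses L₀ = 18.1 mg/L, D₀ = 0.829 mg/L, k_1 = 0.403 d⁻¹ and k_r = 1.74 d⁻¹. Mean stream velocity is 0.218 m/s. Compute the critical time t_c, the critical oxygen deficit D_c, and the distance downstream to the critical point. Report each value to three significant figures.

t_c ≈ 0.971 d; D_c ≈ 2.83 mg/L; x_c ≈ 18.3 km

With k_r/k_1 = 4.318 and 1 − D₀(k_r−k_1)/(k_1 L₀) = 0.8480,
t_c = ln(4.318 × 0.8480) / (1.74 − 0.403) = ln(3.662) / 1.337 = 1.298/1.337 = 0.9707 d.
L(t_c) = L₀ e^(−k_1 t_c) = 18.1 × 0.6762 = 12.24 mg/L, and at the critical point k_r D_c = k_1 L, so D_c = (0.403/1.74) × 12.24 = 2.835 mg/L.
x_c = v t_c = 0.218 m/s × 0.9707 d × 86400 s/d = 18280 m ≈ 18.3 km.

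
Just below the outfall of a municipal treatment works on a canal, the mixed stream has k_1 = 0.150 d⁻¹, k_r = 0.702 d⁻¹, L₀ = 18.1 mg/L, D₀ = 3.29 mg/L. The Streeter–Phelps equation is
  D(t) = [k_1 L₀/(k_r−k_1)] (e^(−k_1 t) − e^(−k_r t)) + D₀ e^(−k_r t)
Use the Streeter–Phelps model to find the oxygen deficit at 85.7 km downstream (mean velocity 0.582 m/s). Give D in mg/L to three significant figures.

Travel time t = x/v = 85.7 km / (0.582 m/s) = 85700 m / 0.582 m/s = 147300 s = 1.704 d.
k_1 L₀/(k_r−k_1) = 0.150×18.1/(0.702−0.150) = 2.715/0.5520 = 4.918 mg/L.
e^(−k_1 t) = e^(−0.150×1.704) = 0.7744; e^(−k_r t) = e^(−0.702×1.704) = 0.3023.
D = 4.918 × (0.7744 − 0.3023) + 3.29 × 0.3023 = 2.322 + 0.9945 = 3.317 mg/L.

D ≈ 3.32 mg/L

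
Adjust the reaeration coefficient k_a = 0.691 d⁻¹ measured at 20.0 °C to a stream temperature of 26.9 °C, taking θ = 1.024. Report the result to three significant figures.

k_a(T₂) = k_a(T₁) · θ^(T₂−T₁) = 0.691 × 1.024^(26.9−20.0)
= 0.691 × 1.024^6.90 = 0.691 × 1.178 = 0.8139 d⁻¹.

k_a ≈ 0.814 d⁻¹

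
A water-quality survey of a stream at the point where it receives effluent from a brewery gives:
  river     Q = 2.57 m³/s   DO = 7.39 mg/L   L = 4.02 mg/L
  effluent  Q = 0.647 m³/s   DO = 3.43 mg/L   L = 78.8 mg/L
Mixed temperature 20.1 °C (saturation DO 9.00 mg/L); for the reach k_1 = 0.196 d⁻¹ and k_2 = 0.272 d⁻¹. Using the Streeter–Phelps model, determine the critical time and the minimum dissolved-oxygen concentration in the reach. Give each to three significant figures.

Mixed DO = (2.57×7.39 + 0.647×3.43)/(2.57+0.647) = 21.21/3.217 = 6.594 mg/L.
Mixed L₀ = (2.57×4.02 + 0.647×78.8)/(3.217) = 61.31/3.217 = 19.06 mg/L.
Initial deficit D₀ = C_s − DO₀ = 9.00 − 6.594 = 2.406 mg/L.
t_c = (1/0.07600) ln[(0.272/0.196)(1 − 2.406×0.07600/(0.196×19.06))] = 13.16 × ln(1.320) = 3.651 d.
D_c = (0.196/0.272) × 19.06 × e^(−0.196×3.651) = 0.7206 × 19.06 × 0.4889 = 6.714 mg/L.
Minimum DO = 9.00 − 6.714 = 2.286 mg/L.

t_c ≈ 3.65 d; minimum DO ≈ 2.29 mg/L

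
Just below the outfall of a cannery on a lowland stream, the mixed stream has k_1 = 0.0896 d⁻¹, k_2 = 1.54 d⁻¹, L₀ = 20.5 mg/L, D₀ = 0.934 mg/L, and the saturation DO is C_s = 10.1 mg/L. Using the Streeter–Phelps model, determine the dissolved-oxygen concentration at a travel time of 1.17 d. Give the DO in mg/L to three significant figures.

DO ≈ 9.01 mg/L

k_1 L₀/(k_2−k_1) = 0.0896×20.5/(1.54−0.0896) = 1.837/1.450 = 1.266 mg/L.
e^(−k_1 t) = e^(−0.0896×1.170) = 0.9005; e^(−k_2 t) = e^(−1.54×1.170) = 0.1650.
D = 1.266 × (0.9005 − 0.1650) + 0.934 × 0.1650 = 0.9314 + 0.1541 = 1.086 mg/L.
DO = C_s − D = 10.1 − 1.086 = 9.014 mg/L.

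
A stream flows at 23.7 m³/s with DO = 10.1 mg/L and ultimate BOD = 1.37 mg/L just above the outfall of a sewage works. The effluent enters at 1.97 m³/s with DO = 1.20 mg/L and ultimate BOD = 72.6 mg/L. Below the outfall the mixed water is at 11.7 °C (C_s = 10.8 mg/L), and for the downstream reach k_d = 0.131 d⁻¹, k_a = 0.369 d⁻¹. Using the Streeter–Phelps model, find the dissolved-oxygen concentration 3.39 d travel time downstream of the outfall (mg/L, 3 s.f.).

Mixed DO = (23.7×10.1 + 1.97×1.20)/(23.7+1.97) = 241.7/25.67 = 9.417 mg/L.
Mixed L₀ = (23.7×1.37 + 1.97×72.6)/(25.67) = 175.5/25.67 = 6.836 mg/L.
Initial deficit D₀ = C_s − DO₀ = 10.8 − 9.417 = 1.383 mg/L.
D(3.39) = [0.131×6.836/(0.369−0.131)](e^(−0.131×3.39) − e^(−0.369×3.39)) + 1.383 e^(−0.369×3.39)
= 3.763 × (0.6414 − 0.2862) + 1.383 × 0.2862 = 1.732 mg/L.
DO = 10.8 − 1.732 = 9.068 mg/L.

DO ≈ 9.07 mg/L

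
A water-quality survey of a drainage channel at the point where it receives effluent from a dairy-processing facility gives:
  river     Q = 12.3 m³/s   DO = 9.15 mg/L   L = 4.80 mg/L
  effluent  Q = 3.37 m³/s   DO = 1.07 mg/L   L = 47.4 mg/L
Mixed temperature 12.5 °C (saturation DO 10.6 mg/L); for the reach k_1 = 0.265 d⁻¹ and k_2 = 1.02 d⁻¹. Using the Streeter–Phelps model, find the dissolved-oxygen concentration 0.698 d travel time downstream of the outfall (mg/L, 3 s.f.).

Mixed DO = (12.3×9.15 + 3.37×1.07)/(12.3+3.37) = 116.2/15.67 = 7.412 mg/L.
Mixed L₀ = (12.3×4.80 + 3.37×47.4)/(15.67) = 218.8/15.67 = 13.96 mg/L.
Initial deficit D₀ = C_s − DO₀ = 10.6 − 7.412 = 3.188 mg/L.
D(0.698) = [0.265×13.96/(1.02−0.265)](e^(−0.265×0.698) − e^(−1.02×0.698)) + 3.188 e^(−1.02×0.698)
= 4.900 × (0.8311 − 0.4907) + 3.188 × 0.4907 = 3.232 mg/L.
DO = 10.6 − 3.232 = 7.368 mg/L.

DO ≈ 7.37 mg/L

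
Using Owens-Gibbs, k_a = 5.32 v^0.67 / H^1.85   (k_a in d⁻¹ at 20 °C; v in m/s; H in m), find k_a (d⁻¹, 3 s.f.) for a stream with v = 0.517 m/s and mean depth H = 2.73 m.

k_a = 5.32 × 0.517^0.67 / 2.73^1.85 = 5.32 × 0.6427 / 6.411 = 0.5334 d⁻¹.

k_a ≈ 0.533 d⁻¹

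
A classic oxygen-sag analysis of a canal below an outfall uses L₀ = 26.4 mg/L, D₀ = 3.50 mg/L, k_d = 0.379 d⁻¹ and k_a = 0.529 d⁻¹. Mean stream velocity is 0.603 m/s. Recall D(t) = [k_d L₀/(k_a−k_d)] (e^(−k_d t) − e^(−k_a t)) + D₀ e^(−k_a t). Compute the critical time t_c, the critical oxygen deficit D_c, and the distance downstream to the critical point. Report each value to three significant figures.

t_c ≈ 1.86 d; D_c ≈ 9.33 mg/L; x_c ≈ 97.1 km

At the critical point dD/dt = 0, so k_d L₀ e^(−k_d t) = k_a D. Substituting D(t) from the Streeter–Phelps equation and solving for t gives
t_c = ln[(k_a/k_d)(1 − D₀(k_a−k_d)/(k_d L₀))] / (k_a−k_d).
Here k_a−k_d = 0.1500 d⁻¹ and 1 − D₀(k_a−k_d)/(k_d L₀) = 1 − 3.50×0.1500/(0.379×26.4) = 0.9475, so
t_c = ln(1.396 × 0.9475) / 0.1500 = 0.2796 / 0.1500 = 1.864 d.
D_c = (k_d/k_a) L₀ e^(−k_d t_c) = (0.379/0.529) × 26.4 × e^(−0.379×1.864) = 0.7164 × 26.4 × 0.4934 = 9.333 mg/L.
x_c = v t_c = 0.603 m/s × 1.864 d × 86400 s/d = 97100 m ≈ 97.1 km.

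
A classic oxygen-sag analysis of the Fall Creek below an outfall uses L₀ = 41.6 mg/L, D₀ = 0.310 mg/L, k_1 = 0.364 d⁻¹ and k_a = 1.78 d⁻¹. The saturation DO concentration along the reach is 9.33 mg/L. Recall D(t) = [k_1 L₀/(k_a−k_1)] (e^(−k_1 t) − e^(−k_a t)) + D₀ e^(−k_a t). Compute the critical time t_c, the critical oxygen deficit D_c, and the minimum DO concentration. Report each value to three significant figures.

t_c ≈ 1.10 d; D_c ≈ 5.70 mg/L; min DO ≈ 3.63 mg/L

At the critical point dD/dt = 0, so k_1 L₀ e^(−k_1 t) = k_a D. Substituting D(t) from the Streeter–Phelps equation and solving for t gives
t_c = ln[(k_a/k_1)(1 − D₀(k_a−k_1)/(k_1 L₀))] / (k_a−k_1).
Here k_a−k_1 = 1.416 d⁻¹ and 1 − D₀(k_a−k_1)/(k_1 L₀) = 1 − 0.310×1.416/(0.364×41.6) = 0.9710, so
t_c = ln(4.890 × 0.9710) / 1.416 = 1.558 / 1.416 = 1.100 d.
D_c = (k_1/k_a) L₀ e^(−k_1 t_c) = (0.364/1.78) × 41.6 × e^(−0.364×1.100) = 0.2045 × 41.6 × 0.6700 = 5.700 mg/L.
Minimum DO = C_s − D_c = 9.33 − 5.700 = 3.630 mg/L.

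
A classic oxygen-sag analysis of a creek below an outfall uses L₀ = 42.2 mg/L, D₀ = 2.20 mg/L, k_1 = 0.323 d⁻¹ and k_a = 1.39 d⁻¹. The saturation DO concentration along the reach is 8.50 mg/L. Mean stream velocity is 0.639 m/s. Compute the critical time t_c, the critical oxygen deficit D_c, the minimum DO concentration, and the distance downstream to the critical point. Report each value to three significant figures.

At the critical point dD/dt = 0, so k_1 L₀ e^(−k_1 t) = k_a D. Substituting D(t) from the Streeter–Phelps equation and solving for t gives
t_c = ln[(k_a/k_1)(1 − D₀(k_a−k_1)/(k_1 L₀))] / (k_a−k_1).
Here k_a−k_1 = 1.067 d⁻¹ and 1 − D₀(k_a−k_1)/(k_1 L₀) = 1 − 2.20×1.067/(0.323×42.2) = 0.8278, so
t_c = ln(4.303 × 0.8278) / 1.067 = 1.270 / 1.067 = 1.191 d.
L(t_c) = L₀ e^(−k_1 t_c) = 42.2 × 0.6807 = 28.73 mg/L, and at the critical point k_a D_c = k_1 L, so D_c = (0.323/1.39) × 28.73 = 6.675 mg/L.
Minimum DO = C_s − D_c = 8.50 − 6.675 = 1.825 mg/L.
x_c = v t_c = 0.639 m/s × 1.191 d × 86400 s/d = 65730 m ≈ 65.7 km.

t_c ≈ 1.19 d; D_c ≈ 6.68 mg/L; min DO ≈ 1.82 mg/L; x_c ≈ 65.7 km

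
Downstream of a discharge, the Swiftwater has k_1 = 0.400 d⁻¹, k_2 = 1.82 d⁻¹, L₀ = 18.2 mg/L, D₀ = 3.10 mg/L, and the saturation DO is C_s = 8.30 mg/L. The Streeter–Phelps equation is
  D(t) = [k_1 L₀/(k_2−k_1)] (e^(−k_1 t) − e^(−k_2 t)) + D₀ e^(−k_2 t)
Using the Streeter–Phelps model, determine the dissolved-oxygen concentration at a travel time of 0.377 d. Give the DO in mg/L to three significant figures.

DO ≈ 4.91 mg/L

k_1 L₀/(k_2−k_1) = 0.400×18.2/(1.82−0.400) = 7.280/1.420 = 5.127 mg/L.
e^(−k_1 t) = e^(−0.400×0.3770) = 0.8600; e^(−k_2 t) = e^(−1.82×0.3770) = 0.5035.
D = 5.127 × (0.8600 − 0.5035) + 3.10 × 0.5035 = 1.828 + 1.561 = 3.389 mg/L.
DO = C_s − D = 8.30 − 3.389 = 4.911 mg/L.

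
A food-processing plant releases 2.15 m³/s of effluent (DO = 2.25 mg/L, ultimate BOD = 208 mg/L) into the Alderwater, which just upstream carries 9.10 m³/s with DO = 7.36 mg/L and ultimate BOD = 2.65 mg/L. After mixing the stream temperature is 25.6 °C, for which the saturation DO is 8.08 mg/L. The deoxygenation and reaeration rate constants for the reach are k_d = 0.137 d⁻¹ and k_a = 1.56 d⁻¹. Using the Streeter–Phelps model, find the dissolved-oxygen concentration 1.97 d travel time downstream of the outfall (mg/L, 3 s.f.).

DO ≈ 5.11 mg/L

Mixed DO = (9.10×7.36 + 2.15×2.25)/(9.10+2.15) = 71.81/11.25 = 6.383 mg/L.
Mixed L₀ = (9.10×2.65 + 2.15×208)/(11.25) = 471.3/11.25 = 41.89 mg/L.
Initial deficit D₀ = C_s − DO₀ = 8.08 − 6.383 = 1.697 mg/L.
D(1.97) = [0.137×41.89/(1.56−0.137)](e^(−0.137×1.97) − e^(−1.56×1.97)) + 1.697 e^(−1.56×1.97)
= 4.033 × (0.7635 − 0.04627) + 1.697 × 0.04627 = 2.971 mg/L.
DO = 8.08 − 2.971 = 5.109 mg/L.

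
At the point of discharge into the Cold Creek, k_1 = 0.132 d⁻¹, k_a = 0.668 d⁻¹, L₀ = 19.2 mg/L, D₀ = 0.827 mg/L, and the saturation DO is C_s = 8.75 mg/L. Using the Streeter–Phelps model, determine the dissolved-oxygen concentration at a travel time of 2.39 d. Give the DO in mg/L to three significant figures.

k_1 L₀/(k_a−k_1) = 0.132×19.2/(0.668−0.132) = 2.534/0.5360 = 4.728 mg/L.
e^(−k_1 t) = e^(−0.132×2.390) = 0.7294; e^(−k_a t) = e^(−0.668×2.390) = 0.2026.
D = 4.728 × (0.7294 − 0.2026) + 0.827 × 0.2026 = 2.491 + 0.1676 = 2.659 mg/L.
DO = C_s − D = 8.75 − 2.659 = 6.091 mg/L.

DO ≈ 6.09 mg/L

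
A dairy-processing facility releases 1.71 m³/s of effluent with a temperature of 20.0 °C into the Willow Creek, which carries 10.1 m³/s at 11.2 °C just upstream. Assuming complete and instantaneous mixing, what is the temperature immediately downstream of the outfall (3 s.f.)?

Flow-weighted mixing: C = (Q_r C_r + Q_w C_w)/(Q_r + Q_w)
= (10.1×11.2 + 1.71×20.0)/(10.1 + 1.71) = 147.3/11.81 = 12.47 °C.

12.5 °C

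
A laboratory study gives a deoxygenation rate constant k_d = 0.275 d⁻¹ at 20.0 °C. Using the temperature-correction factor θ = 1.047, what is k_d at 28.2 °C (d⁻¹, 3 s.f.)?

k_d(T₂) = k_d(T₁) · θ^(T₂−T₁) = 0.275 × 1.047^(28.2−20.0)
= 0.275 × 1.047^8.20 = 0.275 × 1.457 = 0.4008 d⁻¹.

k_d ≈ 0.401 d⁻¹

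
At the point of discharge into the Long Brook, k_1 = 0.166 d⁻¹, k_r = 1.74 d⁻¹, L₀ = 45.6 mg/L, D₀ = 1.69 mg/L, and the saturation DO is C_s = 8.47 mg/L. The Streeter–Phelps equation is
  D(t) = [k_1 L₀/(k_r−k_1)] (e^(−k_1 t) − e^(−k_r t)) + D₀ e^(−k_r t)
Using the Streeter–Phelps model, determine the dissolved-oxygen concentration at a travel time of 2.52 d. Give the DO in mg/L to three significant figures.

k_1 L₀/(k_r−k_1) = 0.166×45.6/(1.74−0.166) = 7.570/1.574 = 4.809 mg/L.
e^(−k_1 t) = e^(−0.166×2.520) = 0.6582; e^(−k_r t) = e^(−1.74×2.520) = 0.01247.
D = 4.809 × (0.6582 − 0.01247) + 1.69 × 0.01247 = 3.105 + 0.02107 = 3.126 mg/L.
DO = C_s − D = 8.47 − 3.126 = 5.344 mg/L.

DO ≈ 5.34 mg/L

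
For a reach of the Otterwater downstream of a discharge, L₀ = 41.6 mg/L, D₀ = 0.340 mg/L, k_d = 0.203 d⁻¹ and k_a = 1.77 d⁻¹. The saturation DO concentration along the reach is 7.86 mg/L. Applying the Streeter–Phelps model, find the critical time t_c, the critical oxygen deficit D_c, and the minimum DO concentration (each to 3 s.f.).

With k_a/k_d = 8.719 and 1 − D₀(k_a−k_d)/(k_d L₀) = 0.9369,
t_c = ln(8.719 × 0.9369) / (1.77 − 0.203) = ln(8.169) / 1.567 = 2.100/1.567 = 1.340 d.
L(t_c) = L₀ e^(−k_d t_c) = 41.6 × 0.7618 = 31.69 mg/L, and at the critical point k_a D_c = k_d L, so D_c = (0.203/1.77) × 31.69 = 3.635 mg/L.
Minimum DO = C_s − D_c = 7.86 − 3.635 = 4.225 mg/L.

t_c ≈ 1.34 d; D_c ≈ 3.63 mg/L; min DO ≈ 4.23 mg/L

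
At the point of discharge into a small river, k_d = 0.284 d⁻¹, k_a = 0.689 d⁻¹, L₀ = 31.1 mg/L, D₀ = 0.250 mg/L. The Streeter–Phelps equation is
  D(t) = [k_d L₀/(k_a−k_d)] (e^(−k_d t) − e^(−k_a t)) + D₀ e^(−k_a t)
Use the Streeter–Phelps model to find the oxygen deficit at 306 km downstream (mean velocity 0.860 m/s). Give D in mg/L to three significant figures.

Travel time t = x/v = 306 km / (0.860 m/s) = 306000 m / 0.860 m/s = 355800 s = 4.118 d.
k_d L₀/(k_a−k_d) = 0.284×31.1/(0.689−0.284) = 8.832/0.4050 = 21.81 mg/L.
e^(−k_d t) = e^(−0.284×4.118) = 0.3105; e^(−k_a t) = e^(−0.689×4.118) = 0.05857.
D = 21.81 × (0.3105 − 0.05857) + 0.250 × 0.05857 = 5.494 + 0.01464 = 5.509 mg/L.

D ≈ 5.51 mg/L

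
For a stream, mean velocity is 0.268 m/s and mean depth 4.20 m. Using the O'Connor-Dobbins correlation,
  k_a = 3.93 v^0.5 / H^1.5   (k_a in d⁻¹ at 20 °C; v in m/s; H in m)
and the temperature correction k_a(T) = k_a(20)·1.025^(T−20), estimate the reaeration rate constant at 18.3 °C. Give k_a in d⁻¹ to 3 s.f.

k_a(20) = 3.93 × 0.268^0.5 / 4.20^1.5 = 3.93 × 0.5177 / 8.607 = 0.2364 d⁻¹.
k_a(18.3) = 0.2364 × 1.025^(18.3−20) = 0.2364 × 0.9589 = 0.2266 d⁻¹.

k_a ≈ 0.227 d⁻¹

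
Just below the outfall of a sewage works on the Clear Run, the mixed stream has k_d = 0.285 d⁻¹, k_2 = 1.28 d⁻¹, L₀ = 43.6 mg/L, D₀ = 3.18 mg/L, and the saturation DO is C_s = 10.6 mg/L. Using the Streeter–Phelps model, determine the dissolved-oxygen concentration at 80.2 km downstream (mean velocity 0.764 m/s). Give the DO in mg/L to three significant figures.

Travel time t = x/v = 80.2 km / (0.764 m/s) = 80200 m / 0.764 m/s = 105000 s = 1.215 d.
k_d L₀/(k_2−k_d) = 0.285×43.6/(1.28−0.285) = 12.43/0.9950 = 12.49 mg/L.
e^(−k_d t) = e^(−0.285×1.215) = 0.7073; e^(−k_2 t) = e^(−1.28×1.215) = 0.2112.
D = 12.49 × (0.7073 − 0.2112) + 3.18 × 0.2112 = 6.196 + 0.6715 = 6.868 mg/L.
DO = C_s − D = 10.6 − 6.868 = 3.732 mg/L.

DO ≈ 3.73 mg/L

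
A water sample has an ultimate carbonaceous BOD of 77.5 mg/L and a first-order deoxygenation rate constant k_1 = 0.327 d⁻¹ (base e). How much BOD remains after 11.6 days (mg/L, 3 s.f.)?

L ≈ 1.75 mg/L

L_t = L₀ e^(−k_1 t) = 77.5 × e^(−0.327×11.6) = 77.5 × 0.02252 = 1.746 mg/L.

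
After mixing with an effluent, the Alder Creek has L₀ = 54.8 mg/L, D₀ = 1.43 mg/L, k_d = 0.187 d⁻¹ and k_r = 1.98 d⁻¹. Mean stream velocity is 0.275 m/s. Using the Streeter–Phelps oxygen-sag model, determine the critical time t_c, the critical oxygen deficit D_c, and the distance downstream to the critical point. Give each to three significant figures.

At the critical point dD/dt = 0, so k_d L₀ e^(−k_d t) = k_r D. Substituting D(t) from the Streeter–Phelps equation and solving for t gives
t_c = ln[(k_r/k_d)(1 − D₀(k_r−k_d)/(k_d L₀))] / (k_r−k_d).
Here k_r−k_d = 1.793 d⁻¹ and 1 − D₀(k_r−k_d)/(k_d L₀) = 1 − 1.43×1.793/(0.187×54.8) = 0.7498, so
t_c = ln(10.59 × 0.7498) / 1.793 = 2.072 / 1.793 = 1.155 d.
L(t_c) = L₀ e^(−k_d t_c) = 54.8 × 0.8057 = 44.15 mg/L, and at the critical point k_r D_c = k_d L, so D_c = (0.187/1.98) × 44.15 = 4.170 mg/L.
x_c = v t_c = 0.275 m/s × 1.155 d × 86400 s/d = 27450 m ≈ 27.5 km.

t_c ≈ 1.16 d; D_c ≈ 4.17 mg/L; x_c ≈ 27.5 km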